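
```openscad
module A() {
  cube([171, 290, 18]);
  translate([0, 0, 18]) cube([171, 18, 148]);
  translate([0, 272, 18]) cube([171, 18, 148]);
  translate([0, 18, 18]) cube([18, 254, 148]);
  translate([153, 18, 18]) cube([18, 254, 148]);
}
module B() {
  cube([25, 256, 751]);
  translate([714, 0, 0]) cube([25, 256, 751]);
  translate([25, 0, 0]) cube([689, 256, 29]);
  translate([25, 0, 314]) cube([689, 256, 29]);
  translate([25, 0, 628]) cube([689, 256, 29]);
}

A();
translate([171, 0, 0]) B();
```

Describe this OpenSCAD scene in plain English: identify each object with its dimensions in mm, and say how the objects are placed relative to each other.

A is an open storage box with external size 171×290×166 mm and wall thickness 18 mm (the base is also 18 mm thick). The base covers the whole footprint; the four walls stand on the base, with the y-facing walls full-width and the x-facing walls fitting between their inner faces.

B is a bookshelf 739 mm wide overall, 256 mm deep and 751 mm tall. The two sides are 25 mm thick vertical panels. 3 horizontal shelves of 29 mm thickness span between the inner faces of the sides; the lowest shelf sits on the floor and shelves are stacked with a clear vertical gap of 285 mm between each pair.

The bookshelf is against the open box's +x side, with their −y faces flush.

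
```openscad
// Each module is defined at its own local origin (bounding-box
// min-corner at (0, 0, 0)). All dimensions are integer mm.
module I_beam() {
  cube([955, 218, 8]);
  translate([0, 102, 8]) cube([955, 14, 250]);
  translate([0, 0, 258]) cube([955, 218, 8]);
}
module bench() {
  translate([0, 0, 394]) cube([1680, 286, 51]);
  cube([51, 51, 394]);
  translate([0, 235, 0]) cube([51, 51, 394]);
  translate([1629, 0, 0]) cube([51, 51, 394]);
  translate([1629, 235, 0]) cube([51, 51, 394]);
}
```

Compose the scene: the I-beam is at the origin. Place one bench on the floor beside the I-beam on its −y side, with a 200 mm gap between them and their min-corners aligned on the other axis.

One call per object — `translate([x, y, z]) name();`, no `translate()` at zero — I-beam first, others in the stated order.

I_beam();
translate([0, -486, 0]) bench();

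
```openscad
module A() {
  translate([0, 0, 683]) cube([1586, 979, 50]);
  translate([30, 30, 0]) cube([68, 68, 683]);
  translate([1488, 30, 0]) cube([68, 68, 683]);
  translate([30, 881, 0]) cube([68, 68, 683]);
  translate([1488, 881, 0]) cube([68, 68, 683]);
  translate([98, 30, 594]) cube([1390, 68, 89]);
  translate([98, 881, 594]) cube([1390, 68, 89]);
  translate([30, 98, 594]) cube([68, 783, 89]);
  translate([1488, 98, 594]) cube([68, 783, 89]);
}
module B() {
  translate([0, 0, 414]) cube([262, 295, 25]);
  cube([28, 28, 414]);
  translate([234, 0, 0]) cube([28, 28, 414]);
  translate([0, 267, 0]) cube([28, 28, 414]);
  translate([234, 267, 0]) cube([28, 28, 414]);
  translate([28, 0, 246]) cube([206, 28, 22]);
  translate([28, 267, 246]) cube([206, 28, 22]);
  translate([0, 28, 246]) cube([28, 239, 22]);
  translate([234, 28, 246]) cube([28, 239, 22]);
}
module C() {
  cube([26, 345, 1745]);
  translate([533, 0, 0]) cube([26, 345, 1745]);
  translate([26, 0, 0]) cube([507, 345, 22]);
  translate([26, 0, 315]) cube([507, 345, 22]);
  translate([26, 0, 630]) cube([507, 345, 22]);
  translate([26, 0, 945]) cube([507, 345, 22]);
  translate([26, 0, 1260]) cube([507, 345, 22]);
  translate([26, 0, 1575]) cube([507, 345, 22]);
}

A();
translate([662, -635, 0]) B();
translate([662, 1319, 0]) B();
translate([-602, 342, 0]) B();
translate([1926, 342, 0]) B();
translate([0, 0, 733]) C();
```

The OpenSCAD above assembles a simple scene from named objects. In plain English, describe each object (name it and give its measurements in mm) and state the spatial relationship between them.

A is a table: top 1586 mm (x) × 979 mm (y), 50 mm thick, upper face at z = 733 mm, on four 68×68 mm square legs, each inset 30 mm from the nearest pair of top edges, running from z = 0 to the bottom of the top. Four apron rails, 68 mm thick and 89 mm tall, run between adjacent legs with their top edges flush with the underside of the top and their outer faces flush with the legs' outer faces.

B is a simple wooden stool: a rectangular seat 262 mm (x) by 295 mm (y), 25 mm thick, top face at z = 439 mm, on four square legs, each 28×28 mm in cross-section. The legs rest on z = 0, each flush with a corner of the seat. Four stretchers, 28 mm wide and 22 mm tall, connect adjacent legs with their undersides at z = 246 mm, each running between the inner faces of the legs it joins and aligned with the legs' outer faces on the other axis.

C is an open bookshelf. Two side panels, each 26 mm thick, 345 mm deep and 1745 mm tall, stand 559 mm apart (outside-to-outside). Between them sit 6 shelves, each 22 mm thick and 345 mm deep, spanning the full gap between the sides. The bottom shelf rests on the floor (its underside at z = 0) and the clear gap between one shelf's top and the next shelf's underside is 293 mm.

Four stools sit around the table at the −y, +y, −x, +x sides. The bookshelf is on top of the table.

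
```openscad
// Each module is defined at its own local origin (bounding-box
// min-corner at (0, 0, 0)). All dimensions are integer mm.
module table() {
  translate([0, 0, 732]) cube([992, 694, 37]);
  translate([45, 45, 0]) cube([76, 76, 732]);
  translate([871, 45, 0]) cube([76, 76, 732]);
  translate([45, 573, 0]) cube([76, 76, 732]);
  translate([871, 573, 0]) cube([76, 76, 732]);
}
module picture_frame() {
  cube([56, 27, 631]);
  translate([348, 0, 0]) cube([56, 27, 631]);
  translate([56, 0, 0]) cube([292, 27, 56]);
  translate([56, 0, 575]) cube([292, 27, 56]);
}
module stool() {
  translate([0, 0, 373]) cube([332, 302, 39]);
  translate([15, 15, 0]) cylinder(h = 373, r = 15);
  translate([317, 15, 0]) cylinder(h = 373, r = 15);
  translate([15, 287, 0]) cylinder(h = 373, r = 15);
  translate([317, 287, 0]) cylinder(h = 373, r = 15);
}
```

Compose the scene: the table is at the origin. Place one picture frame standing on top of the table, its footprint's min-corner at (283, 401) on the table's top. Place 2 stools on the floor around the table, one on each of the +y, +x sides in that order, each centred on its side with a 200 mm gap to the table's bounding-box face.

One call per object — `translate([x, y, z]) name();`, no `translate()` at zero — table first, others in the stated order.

table();
translate([283, 401, 769]) picture_frame();
translate([330, 894, 0]) stool();
translate([1192, 196, 0]) stool();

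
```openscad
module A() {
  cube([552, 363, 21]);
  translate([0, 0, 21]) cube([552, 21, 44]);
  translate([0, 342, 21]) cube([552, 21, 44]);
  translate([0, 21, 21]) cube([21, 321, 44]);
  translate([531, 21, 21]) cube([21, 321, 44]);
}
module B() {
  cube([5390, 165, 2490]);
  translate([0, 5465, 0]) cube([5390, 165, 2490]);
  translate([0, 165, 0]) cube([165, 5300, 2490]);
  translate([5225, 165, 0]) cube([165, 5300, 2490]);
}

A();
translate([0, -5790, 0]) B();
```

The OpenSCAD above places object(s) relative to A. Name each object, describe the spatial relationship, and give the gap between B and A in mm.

A is an open box. B is a house frame. The house frame is on the floor beside the open box on its −y side. The gap between the house frame and the open box is 160 mm.

The house frame's nearest face is 160 mm from the open box's −y face.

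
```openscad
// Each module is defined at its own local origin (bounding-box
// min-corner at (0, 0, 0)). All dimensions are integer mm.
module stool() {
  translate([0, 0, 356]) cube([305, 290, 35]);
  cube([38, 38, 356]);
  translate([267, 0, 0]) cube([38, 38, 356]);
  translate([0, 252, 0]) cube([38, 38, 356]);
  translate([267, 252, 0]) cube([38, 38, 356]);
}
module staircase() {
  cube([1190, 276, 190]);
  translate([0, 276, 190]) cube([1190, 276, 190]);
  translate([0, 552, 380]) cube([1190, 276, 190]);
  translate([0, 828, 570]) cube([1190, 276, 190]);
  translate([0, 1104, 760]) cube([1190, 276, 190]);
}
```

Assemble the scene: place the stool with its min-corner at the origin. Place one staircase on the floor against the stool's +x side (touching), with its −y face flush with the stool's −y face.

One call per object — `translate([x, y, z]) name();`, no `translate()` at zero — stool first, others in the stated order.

stool();
translate([305, 0, 0]) staircase();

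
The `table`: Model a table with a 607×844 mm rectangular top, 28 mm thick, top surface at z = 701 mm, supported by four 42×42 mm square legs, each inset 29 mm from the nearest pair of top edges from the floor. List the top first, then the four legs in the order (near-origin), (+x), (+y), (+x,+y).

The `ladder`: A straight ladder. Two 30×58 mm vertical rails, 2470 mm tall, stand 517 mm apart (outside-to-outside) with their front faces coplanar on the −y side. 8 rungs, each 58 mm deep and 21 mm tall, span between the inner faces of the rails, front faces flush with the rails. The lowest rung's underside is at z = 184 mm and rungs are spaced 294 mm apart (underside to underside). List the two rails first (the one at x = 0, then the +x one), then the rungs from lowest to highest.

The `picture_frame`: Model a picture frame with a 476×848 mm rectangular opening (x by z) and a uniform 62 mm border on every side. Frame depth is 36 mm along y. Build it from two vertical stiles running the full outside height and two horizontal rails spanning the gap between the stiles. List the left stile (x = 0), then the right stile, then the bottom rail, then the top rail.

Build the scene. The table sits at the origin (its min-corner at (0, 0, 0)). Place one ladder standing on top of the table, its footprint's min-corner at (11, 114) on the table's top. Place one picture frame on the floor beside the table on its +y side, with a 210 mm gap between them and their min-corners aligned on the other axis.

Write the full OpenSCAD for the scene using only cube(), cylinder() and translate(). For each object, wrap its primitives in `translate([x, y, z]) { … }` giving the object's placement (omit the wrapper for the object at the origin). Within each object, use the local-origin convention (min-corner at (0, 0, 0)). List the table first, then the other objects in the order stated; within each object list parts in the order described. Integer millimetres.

translate([0, 0, 673]) cube([607, 844, 28]);
translate([29, 29, 0]) cube([42, 42, 673]);
translate([536, 29, 0]) cube([42, 42, 673]);
translate([29, 773, 0]) cube([42, 42, 673]);
translate([536, 773, 0]) cube([42, 42, 673]);
translate([11, 114, 701]) {
  cube([30, 58, 2470]);
  translate([487, 0, 0]) cube([30, 58, 2470]);
  translate([30, 0, 184]) cube([457, 58, 21]);
  translate([30, 0, 478]) cube([457, 58, 21]);
  translate([30, 0, 772]) cube([457, 58, 21]);
  translate([30, 0, 1066]) cube([457, 58, 21]);
  translate([30, 0, 1360]) cube([457, 58, 21]);
  translate([30, 0, 1654]) cube([457, 58, 21]);
  translate([30, 0, 1948]) cube([457, 58, 21]);
  translate([30, 0, 2242]) cube([457, 58, 21]);
}
translate([0, 1054, 0]) {
  cube([62, 36, 972]);
  translate([538, 0, 0]) cube([62, 36, 972]);
  translate([62, 0, 0]) cube([476, 36, 62]);
  translate([62, 0, 910]) cube([476, 36, 62]);
}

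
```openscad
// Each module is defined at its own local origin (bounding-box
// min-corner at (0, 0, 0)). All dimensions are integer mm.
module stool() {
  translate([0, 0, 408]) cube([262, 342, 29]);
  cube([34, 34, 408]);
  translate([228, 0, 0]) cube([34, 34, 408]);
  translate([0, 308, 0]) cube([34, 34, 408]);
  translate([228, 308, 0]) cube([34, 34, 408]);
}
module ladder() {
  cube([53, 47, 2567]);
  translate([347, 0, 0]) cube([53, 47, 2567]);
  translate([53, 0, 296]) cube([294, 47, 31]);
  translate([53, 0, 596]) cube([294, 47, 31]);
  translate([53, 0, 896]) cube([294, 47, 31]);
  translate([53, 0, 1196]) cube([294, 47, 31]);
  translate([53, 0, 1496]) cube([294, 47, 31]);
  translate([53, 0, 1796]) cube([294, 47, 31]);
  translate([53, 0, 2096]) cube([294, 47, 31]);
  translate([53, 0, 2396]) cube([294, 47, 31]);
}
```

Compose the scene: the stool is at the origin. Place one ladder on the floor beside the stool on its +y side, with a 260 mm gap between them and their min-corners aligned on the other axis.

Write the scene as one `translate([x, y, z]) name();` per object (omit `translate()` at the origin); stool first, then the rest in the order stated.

stool();
translate([0, 602, 0]) ladder();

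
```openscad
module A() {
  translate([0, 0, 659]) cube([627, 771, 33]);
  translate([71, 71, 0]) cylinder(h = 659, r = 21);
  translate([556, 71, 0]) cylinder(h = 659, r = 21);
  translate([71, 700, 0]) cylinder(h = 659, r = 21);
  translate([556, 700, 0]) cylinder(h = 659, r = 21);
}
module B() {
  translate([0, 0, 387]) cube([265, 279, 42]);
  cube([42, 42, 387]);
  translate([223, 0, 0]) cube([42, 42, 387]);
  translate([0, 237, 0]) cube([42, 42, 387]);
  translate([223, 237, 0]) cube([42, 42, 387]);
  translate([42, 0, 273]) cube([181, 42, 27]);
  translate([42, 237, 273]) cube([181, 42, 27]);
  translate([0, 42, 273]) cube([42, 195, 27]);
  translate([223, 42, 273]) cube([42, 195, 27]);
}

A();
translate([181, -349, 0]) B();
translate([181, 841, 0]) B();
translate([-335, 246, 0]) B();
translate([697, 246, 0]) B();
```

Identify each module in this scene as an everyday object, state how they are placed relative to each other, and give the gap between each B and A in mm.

A is a table. B is a stool. Four stools sit around the table at the −y, +y, −x, +x sides. The gap between each stool and the table is 70 mm.

Each stool's nearest face is 70 mm from the table's bounding box.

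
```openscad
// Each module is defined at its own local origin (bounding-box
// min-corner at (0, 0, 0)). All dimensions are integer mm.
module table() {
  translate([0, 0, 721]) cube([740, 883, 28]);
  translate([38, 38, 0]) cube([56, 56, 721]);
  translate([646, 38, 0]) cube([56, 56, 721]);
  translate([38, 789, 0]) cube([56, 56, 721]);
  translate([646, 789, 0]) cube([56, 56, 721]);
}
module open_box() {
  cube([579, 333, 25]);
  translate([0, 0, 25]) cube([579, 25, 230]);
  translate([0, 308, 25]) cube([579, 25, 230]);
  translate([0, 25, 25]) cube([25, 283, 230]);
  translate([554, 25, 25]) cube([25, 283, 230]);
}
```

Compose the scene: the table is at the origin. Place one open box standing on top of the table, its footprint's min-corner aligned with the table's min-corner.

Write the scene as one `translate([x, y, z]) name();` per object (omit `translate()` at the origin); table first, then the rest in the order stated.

table();
translate([0, 0, 749]) open_box();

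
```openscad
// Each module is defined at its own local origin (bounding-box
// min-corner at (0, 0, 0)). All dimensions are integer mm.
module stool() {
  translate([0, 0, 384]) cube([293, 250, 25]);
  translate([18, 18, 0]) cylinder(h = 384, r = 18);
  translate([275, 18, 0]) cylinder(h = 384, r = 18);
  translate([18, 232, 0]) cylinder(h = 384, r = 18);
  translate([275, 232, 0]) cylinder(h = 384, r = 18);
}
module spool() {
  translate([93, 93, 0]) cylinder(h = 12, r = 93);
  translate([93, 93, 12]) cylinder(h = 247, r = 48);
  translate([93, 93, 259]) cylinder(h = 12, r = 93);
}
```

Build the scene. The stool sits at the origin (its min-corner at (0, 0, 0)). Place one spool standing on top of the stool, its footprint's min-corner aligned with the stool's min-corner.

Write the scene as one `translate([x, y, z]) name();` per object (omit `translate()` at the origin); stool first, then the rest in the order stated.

stool();
translate([0, 0, 409]) spool();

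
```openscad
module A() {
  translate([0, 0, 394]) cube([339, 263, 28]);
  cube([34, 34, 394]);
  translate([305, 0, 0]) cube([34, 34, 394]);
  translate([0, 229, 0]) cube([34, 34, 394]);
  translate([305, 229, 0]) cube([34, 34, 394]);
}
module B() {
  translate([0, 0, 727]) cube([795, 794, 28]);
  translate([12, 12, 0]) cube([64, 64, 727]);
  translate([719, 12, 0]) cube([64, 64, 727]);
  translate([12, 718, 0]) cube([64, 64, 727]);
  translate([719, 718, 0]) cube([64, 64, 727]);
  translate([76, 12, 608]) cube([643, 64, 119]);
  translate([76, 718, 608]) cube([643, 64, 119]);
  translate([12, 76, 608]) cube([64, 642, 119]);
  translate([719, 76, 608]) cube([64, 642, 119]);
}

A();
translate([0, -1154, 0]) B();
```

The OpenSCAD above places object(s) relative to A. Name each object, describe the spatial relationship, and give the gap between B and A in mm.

A is a stool. B is a table. The table is on the floor beside the stool on its −y side. The gap between the table and the stool is 360 mm.

The table's nearest face is 360 mm from the stool's −y face.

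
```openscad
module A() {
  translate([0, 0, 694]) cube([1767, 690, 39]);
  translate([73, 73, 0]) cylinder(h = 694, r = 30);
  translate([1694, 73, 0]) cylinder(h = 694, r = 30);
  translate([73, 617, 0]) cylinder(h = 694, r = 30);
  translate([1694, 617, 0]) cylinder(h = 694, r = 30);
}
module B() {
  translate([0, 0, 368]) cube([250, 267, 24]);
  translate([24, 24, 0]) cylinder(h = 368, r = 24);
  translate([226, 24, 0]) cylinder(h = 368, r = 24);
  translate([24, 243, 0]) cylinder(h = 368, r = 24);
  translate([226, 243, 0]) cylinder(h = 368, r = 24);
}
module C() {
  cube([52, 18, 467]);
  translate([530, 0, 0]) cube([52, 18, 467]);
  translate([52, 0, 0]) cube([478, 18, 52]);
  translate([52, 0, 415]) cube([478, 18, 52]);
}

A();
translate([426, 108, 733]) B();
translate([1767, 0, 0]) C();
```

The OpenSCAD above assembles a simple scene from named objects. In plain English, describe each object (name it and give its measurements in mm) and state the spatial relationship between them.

A is a table with a 1767×690 mm rectangular top, 39 mm thick, top surface at z = 733 mm, supported by four round legs of 60 mm diameter, each leg's bounding box inset 43 mm from the nearest pair of top edges, running from the floor.

B is a four-legged stool. The seat is a 250×267×24 mm slab whose top surface is at z = 392 mm; four round legs, each 48 mm in diameter, run from the floor (z = 0) to the underside of the seat, each leg's axis is inset half a diameter from the nearest pair of seat edges (so the leg's bounding box is flush with the corner).

C is a picture frame with a 478×363 mm rectangular opening (x by z) and a uniform 52 mm border on every side. Frame depth is 18 mm along y. It is built from two vertical stiles running the full outside height and two horizontal rails spanning the gap between the stiles.

The stool is on top of the table. The picture frame is against the table's +x side, with their −y faces flush.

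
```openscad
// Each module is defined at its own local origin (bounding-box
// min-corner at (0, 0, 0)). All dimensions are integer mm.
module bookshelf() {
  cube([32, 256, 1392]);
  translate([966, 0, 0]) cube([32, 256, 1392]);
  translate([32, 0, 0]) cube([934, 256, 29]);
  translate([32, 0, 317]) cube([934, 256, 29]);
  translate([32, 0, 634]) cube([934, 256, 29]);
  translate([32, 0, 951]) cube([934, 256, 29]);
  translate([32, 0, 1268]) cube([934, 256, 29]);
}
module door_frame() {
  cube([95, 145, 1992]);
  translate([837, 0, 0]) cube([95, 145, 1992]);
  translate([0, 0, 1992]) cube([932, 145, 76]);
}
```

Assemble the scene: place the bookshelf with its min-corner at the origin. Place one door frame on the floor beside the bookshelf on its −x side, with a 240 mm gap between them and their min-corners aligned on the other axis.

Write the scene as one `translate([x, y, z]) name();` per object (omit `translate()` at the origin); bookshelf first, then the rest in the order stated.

bookshelf();
translate([-1172, 0, 0]) door_frame();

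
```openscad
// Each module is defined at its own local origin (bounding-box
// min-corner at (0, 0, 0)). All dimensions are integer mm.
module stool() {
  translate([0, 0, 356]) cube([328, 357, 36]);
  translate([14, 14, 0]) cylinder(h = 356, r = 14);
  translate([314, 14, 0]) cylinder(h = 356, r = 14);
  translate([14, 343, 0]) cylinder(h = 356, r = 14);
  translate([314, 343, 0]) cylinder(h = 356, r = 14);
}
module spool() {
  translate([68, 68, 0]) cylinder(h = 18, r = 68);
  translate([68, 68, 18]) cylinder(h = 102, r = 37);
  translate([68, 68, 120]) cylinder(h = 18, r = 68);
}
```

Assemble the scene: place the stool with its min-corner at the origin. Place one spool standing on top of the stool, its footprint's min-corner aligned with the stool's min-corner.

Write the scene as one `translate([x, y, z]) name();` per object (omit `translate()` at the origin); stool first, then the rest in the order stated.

stool();
translate([0, 0, 392]) spool();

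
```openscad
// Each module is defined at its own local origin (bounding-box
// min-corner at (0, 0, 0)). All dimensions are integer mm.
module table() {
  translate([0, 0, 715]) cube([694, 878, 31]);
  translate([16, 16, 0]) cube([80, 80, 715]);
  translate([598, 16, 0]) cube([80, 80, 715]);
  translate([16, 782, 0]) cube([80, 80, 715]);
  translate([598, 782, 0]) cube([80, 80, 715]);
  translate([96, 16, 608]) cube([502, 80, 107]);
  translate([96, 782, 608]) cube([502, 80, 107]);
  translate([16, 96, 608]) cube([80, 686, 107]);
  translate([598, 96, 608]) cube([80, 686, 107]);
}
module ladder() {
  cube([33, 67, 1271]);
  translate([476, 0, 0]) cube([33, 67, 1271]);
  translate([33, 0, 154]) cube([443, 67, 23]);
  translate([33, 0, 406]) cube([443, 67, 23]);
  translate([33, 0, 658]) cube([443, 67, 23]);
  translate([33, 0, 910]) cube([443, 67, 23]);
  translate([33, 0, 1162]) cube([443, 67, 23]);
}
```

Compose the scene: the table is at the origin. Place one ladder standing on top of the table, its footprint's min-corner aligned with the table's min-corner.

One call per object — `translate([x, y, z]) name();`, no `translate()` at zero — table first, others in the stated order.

table();
translate([0, 0, 746]) ladder();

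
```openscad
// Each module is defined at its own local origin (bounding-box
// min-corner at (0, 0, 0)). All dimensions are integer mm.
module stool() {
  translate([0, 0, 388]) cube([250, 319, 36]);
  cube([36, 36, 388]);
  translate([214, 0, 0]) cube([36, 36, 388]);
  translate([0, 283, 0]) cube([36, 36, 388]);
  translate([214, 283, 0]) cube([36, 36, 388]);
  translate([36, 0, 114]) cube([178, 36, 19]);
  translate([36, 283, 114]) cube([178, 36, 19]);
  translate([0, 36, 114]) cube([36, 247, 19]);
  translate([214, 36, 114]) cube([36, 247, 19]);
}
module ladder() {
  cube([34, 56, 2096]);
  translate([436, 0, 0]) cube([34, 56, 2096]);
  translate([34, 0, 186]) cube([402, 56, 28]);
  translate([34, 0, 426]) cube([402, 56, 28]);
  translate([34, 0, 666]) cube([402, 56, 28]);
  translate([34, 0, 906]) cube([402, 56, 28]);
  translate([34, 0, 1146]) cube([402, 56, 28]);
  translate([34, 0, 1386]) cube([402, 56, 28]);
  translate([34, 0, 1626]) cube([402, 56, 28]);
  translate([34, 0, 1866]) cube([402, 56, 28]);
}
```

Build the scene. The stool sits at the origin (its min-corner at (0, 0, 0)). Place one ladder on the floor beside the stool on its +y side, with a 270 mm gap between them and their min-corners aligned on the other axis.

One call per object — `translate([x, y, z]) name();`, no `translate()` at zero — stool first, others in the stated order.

stool();
translate([0, 589, 0]) ladder();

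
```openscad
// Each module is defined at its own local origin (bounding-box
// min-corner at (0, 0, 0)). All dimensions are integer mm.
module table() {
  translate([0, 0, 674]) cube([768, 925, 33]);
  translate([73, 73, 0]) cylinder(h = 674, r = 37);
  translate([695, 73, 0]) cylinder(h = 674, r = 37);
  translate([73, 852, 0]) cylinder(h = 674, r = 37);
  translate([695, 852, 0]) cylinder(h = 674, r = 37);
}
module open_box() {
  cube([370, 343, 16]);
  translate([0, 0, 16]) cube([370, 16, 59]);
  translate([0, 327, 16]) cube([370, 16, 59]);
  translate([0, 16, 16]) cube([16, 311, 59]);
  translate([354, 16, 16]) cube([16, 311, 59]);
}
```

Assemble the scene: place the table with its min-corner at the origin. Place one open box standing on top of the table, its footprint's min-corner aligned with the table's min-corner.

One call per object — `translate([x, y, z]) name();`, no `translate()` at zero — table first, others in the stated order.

table();
translate([0, 0, 707]) open_box();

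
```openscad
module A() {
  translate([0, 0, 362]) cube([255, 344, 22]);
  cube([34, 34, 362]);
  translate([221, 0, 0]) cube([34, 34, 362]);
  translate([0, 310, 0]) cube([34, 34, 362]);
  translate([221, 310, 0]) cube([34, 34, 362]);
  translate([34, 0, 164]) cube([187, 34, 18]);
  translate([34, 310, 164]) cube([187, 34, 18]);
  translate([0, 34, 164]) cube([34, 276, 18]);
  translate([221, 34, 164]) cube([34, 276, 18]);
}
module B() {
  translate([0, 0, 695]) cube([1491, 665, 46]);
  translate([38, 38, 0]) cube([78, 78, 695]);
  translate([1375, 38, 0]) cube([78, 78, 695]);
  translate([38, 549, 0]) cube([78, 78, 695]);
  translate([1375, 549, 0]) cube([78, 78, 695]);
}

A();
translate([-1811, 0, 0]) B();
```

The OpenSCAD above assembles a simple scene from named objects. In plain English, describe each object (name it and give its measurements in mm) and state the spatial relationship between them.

A is a simple wooden stool: a rectangular seat 255 mm (x) by 344 mm (y), 22 mm thick, top face at z = 384 mm, on four square legs, each 34×34 mm in cross-section. The legs rest on z = 0, each flush with a corner of the seat. Four stretchers, 34 mm wide and 18 mm tall, connect adjacent legs with their undersides at z = 164 mm, each running between the inner faces of the legs it joins and aligned with the legs' outer faces on the other axis.

B is a table with a 1491×665 mm rectangular top, 46 mm thick, top surface at z = 741 mm, supported by four 78×78 mm square legs, each inset 38 mm from the nearest pair of top edges, running from the floor.

The table is on the floor beside the stool on its −x side.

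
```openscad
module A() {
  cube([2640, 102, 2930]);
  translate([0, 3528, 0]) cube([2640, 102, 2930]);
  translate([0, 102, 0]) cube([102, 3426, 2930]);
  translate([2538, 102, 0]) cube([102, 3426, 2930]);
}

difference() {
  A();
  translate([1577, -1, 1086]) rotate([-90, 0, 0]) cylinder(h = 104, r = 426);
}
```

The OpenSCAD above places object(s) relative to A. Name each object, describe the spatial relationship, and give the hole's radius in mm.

A is a house frame. The house frame has a circular hole through its front wall. The hole's radius is 426 mm.

The subtracted cylinder has r = 426 mm.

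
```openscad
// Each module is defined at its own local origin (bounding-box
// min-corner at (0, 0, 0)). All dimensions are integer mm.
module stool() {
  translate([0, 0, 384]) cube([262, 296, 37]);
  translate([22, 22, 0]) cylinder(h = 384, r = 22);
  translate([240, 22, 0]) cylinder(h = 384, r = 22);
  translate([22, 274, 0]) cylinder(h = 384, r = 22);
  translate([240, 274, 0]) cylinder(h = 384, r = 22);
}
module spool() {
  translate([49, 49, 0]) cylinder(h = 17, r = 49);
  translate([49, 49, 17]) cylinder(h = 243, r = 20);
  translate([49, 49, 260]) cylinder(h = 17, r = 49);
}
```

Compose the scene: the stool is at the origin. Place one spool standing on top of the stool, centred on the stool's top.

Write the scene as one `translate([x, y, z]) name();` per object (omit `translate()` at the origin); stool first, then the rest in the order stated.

stool();
translate([82, 99, 421]) spool();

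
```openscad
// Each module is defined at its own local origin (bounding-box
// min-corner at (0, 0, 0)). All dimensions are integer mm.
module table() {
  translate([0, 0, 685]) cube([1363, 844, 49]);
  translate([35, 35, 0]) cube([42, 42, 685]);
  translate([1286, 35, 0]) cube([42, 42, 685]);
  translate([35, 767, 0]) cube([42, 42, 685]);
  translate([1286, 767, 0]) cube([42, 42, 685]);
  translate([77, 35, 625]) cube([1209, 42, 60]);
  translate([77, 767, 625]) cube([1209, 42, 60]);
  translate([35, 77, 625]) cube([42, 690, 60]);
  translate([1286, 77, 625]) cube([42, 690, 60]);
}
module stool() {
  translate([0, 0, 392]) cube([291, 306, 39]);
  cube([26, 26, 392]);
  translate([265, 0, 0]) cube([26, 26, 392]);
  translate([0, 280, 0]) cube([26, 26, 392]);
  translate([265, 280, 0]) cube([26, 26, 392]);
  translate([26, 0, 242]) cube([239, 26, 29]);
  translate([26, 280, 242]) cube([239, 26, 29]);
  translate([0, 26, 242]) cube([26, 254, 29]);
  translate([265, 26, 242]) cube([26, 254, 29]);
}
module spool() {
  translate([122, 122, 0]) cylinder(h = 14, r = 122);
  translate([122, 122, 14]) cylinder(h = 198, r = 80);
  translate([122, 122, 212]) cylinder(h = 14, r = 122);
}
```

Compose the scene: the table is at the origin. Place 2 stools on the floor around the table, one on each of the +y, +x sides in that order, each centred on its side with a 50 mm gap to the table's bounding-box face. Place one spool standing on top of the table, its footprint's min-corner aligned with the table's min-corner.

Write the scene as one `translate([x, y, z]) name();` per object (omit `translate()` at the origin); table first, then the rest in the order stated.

table();
translate([536, 894, 0]) stool();
translate([1413, 269, 0]) stool();
translate([0, 0, 734]) spool();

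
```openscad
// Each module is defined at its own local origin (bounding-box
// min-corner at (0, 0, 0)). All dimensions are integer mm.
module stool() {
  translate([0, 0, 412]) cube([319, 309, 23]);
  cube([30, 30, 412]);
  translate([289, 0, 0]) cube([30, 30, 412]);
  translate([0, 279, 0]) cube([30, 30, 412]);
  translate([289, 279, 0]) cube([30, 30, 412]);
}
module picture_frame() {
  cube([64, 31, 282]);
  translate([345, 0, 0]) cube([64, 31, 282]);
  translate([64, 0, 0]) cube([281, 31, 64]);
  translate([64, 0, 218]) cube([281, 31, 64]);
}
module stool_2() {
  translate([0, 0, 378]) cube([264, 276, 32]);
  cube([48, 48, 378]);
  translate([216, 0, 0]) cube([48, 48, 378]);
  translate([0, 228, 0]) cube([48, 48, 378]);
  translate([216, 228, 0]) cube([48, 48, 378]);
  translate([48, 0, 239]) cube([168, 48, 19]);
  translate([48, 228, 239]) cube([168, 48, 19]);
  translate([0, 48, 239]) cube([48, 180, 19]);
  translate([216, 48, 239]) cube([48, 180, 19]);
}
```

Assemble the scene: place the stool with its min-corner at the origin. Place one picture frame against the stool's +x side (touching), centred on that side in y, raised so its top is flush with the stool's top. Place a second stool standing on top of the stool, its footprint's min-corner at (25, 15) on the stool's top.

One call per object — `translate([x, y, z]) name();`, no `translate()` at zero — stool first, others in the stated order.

stool();
translate([319, 139, 153]) picture_frame();
translate([25, 15, 435]) stool_2();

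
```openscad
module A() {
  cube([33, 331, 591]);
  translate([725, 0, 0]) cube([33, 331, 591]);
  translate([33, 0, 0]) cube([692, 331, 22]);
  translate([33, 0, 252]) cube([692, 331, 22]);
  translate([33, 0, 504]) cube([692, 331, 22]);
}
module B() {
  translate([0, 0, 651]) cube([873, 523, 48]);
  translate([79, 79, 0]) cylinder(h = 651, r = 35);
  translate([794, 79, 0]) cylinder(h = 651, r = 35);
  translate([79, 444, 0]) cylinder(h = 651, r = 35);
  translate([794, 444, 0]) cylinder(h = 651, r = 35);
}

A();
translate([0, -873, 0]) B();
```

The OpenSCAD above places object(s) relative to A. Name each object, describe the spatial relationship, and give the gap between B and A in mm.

A is a bookshelf. B is a table. The table is on the floor beside the bookshelf on its −y side. The gap between the table and the bookshelf is 350 mm.

The table's nearest face is 350 mm from the bookshelf's −y face.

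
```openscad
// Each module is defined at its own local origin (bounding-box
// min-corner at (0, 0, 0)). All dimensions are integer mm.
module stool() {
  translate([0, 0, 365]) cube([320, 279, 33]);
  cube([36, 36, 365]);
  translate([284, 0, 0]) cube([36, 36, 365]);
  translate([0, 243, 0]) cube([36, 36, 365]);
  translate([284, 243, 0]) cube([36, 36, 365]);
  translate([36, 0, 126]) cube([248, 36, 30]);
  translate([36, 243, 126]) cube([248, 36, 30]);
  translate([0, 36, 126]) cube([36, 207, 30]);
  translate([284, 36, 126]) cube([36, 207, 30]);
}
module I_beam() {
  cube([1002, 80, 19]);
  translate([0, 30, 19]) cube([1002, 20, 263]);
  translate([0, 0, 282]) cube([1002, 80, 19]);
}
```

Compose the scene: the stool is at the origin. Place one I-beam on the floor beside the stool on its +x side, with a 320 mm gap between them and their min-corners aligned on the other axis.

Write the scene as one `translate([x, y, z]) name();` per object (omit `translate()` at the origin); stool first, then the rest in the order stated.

stool();
translate([640, 0, 0]) I_beam();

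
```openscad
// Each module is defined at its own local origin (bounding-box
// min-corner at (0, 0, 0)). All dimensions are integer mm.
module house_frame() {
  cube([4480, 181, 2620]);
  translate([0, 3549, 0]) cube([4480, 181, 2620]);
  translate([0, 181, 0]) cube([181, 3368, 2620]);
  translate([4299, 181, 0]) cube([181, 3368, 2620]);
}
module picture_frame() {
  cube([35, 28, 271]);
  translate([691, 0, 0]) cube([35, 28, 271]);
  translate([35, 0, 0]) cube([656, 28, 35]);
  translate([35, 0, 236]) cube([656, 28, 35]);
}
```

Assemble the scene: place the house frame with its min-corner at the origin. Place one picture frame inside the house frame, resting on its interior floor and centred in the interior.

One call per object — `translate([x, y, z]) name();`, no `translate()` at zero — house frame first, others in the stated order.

house_frame();
translate([1877, 1851, 0]) picture_frame();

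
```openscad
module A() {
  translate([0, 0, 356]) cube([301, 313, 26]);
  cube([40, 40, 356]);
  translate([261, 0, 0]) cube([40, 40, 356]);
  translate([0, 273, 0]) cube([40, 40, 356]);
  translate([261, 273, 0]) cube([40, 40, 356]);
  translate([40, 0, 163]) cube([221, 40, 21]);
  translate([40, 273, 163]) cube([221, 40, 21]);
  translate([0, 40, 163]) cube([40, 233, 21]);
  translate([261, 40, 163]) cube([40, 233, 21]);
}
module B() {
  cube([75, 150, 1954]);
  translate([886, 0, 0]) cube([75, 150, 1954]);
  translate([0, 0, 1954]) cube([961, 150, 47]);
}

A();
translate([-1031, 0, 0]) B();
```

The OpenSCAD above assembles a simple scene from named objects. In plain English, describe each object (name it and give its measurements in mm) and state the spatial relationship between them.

A is a four-legged stool. The seat is 301×313 mm, 26 mm thick, top at z = 382 mm. It stands on four square legs, each 40×40 mm in cross-section, from z = 0 to the seat underside, each flush with a corner of the seat. Four stretchers, 40 mm wide and 21 mm tall, connect adjacent legs with their undersides at z = 163 mm, each running between the inner faces of the legs it joins and aligned with the legs' outer faces on the other axis.

B is a door frame. The clear opening is 811 mm wide and 1954 mm high. Two 75 mm wide jambs, 150 mm deep, stand either side of the opening from the floor to the top of the opening. A 47 mm thick head sits across the top of both jambs, spanning the full outside width of the frame.

The door frame is on the floor beside the stool on its −x side.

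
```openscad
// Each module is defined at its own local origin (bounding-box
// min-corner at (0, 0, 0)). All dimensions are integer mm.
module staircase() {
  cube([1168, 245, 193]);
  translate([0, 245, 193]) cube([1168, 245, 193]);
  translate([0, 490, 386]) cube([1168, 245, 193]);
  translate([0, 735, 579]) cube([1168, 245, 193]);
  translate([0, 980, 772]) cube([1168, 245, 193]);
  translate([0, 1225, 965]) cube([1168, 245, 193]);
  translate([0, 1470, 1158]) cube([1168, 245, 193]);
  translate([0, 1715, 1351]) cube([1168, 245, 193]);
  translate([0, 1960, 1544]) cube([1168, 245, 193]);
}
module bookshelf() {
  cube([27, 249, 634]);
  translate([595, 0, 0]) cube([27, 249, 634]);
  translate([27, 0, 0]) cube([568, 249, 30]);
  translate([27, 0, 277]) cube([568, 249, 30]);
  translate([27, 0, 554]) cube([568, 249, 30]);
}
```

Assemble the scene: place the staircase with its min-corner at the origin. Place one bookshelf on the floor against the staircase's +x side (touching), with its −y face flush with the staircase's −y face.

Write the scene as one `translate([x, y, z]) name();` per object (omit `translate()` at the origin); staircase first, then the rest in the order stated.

staircase();
translate([1168, 0, 0]) bookshelf();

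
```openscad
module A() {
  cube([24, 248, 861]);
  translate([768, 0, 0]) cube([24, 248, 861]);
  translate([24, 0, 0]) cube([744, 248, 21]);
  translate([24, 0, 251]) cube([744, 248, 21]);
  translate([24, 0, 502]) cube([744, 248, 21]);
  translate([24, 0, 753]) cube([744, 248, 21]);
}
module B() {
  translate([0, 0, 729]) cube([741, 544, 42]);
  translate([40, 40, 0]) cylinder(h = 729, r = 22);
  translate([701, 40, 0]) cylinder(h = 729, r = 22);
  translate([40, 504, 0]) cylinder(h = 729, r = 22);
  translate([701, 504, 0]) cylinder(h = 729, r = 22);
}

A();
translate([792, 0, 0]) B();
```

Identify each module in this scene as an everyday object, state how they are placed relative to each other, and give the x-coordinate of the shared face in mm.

The bookshelf's +x face and the table's −x face are both at x = 792 mm.

A is a bookshelf. B is a table. The table is against the bookshelf's +x side, with their −y faces flush. The x-coordinate of the shared face is 792 mm.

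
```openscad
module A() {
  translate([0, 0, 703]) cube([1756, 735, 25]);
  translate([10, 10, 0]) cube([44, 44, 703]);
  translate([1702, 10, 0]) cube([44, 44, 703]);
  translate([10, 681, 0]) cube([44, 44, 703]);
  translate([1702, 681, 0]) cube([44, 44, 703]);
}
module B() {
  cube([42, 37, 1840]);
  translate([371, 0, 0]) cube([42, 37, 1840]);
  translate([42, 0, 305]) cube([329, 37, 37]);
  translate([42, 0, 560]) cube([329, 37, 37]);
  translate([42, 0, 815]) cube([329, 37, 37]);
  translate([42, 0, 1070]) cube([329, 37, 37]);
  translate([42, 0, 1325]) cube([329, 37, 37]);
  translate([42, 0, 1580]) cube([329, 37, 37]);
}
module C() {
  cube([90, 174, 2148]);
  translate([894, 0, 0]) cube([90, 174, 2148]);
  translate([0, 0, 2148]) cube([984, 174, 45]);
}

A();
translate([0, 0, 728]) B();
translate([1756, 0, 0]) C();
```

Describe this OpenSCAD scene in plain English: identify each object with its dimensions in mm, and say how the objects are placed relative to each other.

A is a table with a 1756×735 mm rectangular top, 25 mm thick, top surface at z = 728 mm, supported by four 44×44 mm square legs, each inset 10 mm from the nearest pair of top edges, running from the floor.

B is a wooden ladder with two side rails of 42×37 mm section and 1840 mm height, set 413 mm apart overall. Between them run 6 rectangular rungs (37 mm deep, 37 mm thick), front faces flush with the rails' −y face. The bottom of the first rung is 305 mm above the floor and each subsequent rung is 255 mm higher than the one below.

C is a rectangular door frame: two vertical jambs of 90×174 mm section, 2148 mm tall, with a clear opening 804 mm wide between their inner faces. A header 45 mm tall and 174 mm deep lies on top of the jambs and spans the full outside width.

The ladder is on top of the table. The door frame is against the table's +x side, with their −y faces flush.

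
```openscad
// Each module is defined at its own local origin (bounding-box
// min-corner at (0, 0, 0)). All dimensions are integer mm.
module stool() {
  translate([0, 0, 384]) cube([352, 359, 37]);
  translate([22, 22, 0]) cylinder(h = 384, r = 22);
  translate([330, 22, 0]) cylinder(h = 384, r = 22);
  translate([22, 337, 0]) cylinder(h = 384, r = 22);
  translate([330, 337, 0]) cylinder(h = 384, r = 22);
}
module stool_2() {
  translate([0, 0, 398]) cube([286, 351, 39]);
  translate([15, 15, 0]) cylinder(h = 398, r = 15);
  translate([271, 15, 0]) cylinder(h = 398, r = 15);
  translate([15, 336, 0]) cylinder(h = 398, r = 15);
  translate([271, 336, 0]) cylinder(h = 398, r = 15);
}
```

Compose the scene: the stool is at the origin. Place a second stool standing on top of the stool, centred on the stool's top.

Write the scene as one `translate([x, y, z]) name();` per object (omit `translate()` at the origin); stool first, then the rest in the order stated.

stool();
translate([33, 4, 421]) stool_2();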